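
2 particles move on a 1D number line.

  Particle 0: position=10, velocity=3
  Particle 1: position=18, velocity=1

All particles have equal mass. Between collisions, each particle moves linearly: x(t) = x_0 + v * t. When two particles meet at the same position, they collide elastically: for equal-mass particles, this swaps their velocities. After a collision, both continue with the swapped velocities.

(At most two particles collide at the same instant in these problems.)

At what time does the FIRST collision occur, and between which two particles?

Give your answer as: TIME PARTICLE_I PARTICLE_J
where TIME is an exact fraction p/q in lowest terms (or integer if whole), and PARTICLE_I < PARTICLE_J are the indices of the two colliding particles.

Pair (0,1): pos 10,18 vel 3,1 -> gap=8, closing at 2/unit, collide at t=4
Earliest collision: t=4 between 0 and 1

Answer: 4 0 1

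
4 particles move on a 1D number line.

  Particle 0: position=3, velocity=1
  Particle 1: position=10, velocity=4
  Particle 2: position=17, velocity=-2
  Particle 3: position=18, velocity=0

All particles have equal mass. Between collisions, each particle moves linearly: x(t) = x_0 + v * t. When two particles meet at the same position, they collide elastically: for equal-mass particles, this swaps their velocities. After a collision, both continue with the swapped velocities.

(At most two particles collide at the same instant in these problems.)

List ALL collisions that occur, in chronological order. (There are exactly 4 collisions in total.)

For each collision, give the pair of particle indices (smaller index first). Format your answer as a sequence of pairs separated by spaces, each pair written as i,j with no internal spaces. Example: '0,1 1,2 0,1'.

Answer: 1,2 2,3 0,1 1,2

Derivation:
Collision at t=7/6: particles 1 and 2 swap velocities; positions: p0=25/6 p1=44/3 p2=44/3 p3=18; velocities now: v0=1 v1=-2 v2=4 v3=0
Collision at t=2: particles 2 and 3 swap velocities; positions: p0=5 p1=13 p2=18 p3=18; velocities now: v0=1 v1=-2 v2=0 v3=4
Collision at t=14/3: particles 0 and 1 swap velocities; positions: p0=23/3 p1=23/3 p2=18 p3=86/3; velocities now: v0=-2 v1=1 v2=0 v3=4
Collision at t=15: particles 1 and 2 swap velocities; positions: p0=-13 p1=18 p2=18 p3=70; velocities now: v0=-2 v1=0 v2=1 v3=4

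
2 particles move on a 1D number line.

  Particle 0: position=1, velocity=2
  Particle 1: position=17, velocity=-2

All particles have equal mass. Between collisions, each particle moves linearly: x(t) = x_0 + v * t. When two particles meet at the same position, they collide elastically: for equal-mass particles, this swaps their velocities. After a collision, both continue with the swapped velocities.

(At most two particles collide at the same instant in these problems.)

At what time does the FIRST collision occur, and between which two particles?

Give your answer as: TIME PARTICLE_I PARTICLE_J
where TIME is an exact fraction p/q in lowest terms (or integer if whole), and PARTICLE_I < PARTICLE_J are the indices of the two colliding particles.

Pair (0,1): pos 1,17 vel 2,-2 -> gap=16, closing at 4/unit, collide at t=4
Earliest collision: t=4 between 0 and 1

Answer: 4 0 1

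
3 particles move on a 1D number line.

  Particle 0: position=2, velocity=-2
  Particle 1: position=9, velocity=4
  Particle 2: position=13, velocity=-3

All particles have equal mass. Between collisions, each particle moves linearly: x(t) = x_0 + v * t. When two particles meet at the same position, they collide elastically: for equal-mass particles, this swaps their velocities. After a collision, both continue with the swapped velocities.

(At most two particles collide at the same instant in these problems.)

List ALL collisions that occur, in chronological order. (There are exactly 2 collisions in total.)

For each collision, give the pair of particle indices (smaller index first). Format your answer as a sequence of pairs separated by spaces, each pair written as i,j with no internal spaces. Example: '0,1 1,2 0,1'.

Collision at t=4/7: particles 1 and 2 swap velocities; positions: p0=6/7 p1=79/7 p2=79/7; velocities now: v0=-2 v1=-3 v2=4
Collision at t=11: particles 0 and 1 swap velocities; positions: p0=-20 p1=-20 p2=53; velocities now: v0=-3 v1=-2 v2=4

Answer: 1,2 0,1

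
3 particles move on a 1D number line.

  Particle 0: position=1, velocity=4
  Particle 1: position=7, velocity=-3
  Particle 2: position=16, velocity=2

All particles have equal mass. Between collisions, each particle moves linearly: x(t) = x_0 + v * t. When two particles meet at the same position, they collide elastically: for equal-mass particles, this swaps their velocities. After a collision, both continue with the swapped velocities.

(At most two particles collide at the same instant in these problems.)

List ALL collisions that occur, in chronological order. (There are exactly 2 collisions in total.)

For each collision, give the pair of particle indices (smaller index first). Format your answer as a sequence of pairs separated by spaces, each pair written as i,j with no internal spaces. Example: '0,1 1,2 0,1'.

Answer: 0,1 1,2

Derivation:
Collision at t=6/7: particles 0 and 1 swap velocities; positions: p0=31/7 p1=31/7 p2=124/7; velocities now: v0=-3 v1=4 v2=2
Collision at t=15/2: particles 1 and 2 swap velocities; positions: p0=-31/2 p1=31 p2=31; velocities now: v0=-3 v1=2 v2=4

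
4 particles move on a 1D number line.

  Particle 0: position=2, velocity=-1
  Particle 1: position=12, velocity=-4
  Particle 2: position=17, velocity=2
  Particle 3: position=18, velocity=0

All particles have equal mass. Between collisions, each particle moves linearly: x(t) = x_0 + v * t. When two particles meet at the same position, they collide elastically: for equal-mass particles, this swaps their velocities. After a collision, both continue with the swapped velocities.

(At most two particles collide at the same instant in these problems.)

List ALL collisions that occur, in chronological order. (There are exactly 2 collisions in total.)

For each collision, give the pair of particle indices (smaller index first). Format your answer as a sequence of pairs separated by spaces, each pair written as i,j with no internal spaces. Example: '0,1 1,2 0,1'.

Collision at t=1/2: particles 2 and 3 swap velocities; positions: p0=3/2 p1=10 p2=18 p3=18; velocities now: v0=-1 v1=-4 v2=0 v3=2
Collision at t=10/3: particles 0 and 1 swap velocities; positions: p0=-4/3 p1=-4/3 p2=18 p3=71/3; velocities now: v0=-4 v1=-1 v2=0 v3=2

Answer: 2,3 0,1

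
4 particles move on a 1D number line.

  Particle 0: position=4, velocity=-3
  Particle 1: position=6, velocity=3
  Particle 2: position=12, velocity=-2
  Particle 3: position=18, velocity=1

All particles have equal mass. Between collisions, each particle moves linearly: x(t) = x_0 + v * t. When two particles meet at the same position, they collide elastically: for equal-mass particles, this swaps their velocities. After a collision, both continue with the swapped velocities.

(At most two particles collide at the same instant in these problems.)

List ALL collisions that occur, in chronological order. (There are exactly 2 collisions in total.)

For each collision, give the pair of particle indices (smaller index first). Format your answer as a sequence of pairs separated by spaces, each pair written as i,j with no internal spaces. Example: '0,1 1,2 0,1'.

Collision at t=6/5: particles 1 and 2 swap velocities; positions: p0=2/5 p1=48/5 p2=48/5 p3=96/5; velocities now: v0=-3 v1=-2 v2=3 v3=1
Collision at t=6: particles 2 and 3 swap velocities; positions: p0=-14 p1=0 p2=24 p3=24; velocities now: v0=-3 v1=-2 v2=1 v3=3

Answer: 1,2 2,3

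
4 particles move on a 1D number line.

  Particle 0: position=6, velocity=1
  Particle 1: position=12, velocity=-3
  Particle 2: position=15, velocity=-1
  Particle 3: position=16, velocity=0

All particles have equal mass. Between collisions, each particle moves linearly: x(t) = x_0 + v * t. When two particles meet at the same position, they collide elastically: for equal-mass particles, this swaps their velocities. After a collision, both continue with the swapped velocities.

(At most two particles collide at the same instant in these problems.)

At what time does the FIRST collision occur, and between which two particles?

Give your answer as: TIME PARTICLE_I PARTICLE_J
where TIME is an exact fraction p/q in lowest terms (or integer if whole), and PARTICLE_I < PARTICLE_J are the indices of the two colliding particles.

Pair (0,1): pos 6,12 vel 1,-3 -> gap=6, closing at 4/unit, collide at t=3/2
Pair (1,2): pos 12,15 vel -3,-1 -> not approaching (rel speed -2 <= 0)
Pair (2,3): pos 15,16 vel -1,0 -> not approaching (rel speed -1 <= 0)
Earliest collision: t=3/2 between 0 and 1

Answer: 3/2 0 1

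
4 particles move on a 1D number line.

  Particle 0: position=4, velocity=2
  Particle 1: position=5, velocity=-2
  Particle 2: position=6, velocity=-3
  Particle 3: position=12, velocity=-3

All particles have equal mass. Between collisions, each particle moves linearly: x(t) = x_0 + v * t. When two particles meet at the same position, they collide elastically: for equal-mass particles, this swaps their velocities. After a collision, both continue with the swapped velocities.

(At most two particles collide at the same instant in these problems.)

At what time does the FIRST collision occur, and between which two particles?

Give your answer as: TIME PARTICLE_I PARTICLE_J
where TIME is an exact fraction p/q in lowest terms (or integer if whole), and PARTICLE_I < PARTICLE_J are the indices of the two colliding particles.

Answer: 1/4 0 1

Derivation:
Pair (0,1): pos 4,5 vel 2,-2 -> gap=1, closing at 4/unit, collide at t=1/4
Pair (1,2): pos 5,6 vel -2,-3 -> gap=1, closing at 1/unit, collide at t=1
Pair (2,3): pos 6,12 vel -3,-3 -> not approaching (rel speed 0 <= 0)
Earliest collision: t=1/4 between 0 and 1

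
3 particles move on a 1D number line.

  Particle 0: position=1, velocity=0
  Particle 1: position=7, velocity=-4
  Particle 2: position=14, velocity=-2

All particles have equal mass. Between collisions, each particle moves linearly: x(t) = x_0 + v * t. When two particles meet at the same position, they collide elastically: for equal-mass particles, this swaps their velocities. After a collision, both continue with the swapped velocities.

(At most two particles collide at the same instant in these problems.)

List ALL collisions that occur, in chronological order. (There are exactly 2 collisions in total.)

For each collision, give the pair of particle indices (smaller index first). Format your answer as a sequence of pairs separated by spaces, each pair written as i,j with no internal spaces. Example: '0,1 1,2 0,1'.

Answer: 0,1 1,2

Derivation:
Collision at t=3/2: particles 0 and 1 swap velocities; positions: p0=1 p1=1 p2=11; velocities now: v0=-4 v1=0 v2=-2
Collision at t=13/2: particles 1 and 2 swap velocities; positions: p0=-19 p1=1 p2=1; velocities now: v0=-4 v1=-2 v2=0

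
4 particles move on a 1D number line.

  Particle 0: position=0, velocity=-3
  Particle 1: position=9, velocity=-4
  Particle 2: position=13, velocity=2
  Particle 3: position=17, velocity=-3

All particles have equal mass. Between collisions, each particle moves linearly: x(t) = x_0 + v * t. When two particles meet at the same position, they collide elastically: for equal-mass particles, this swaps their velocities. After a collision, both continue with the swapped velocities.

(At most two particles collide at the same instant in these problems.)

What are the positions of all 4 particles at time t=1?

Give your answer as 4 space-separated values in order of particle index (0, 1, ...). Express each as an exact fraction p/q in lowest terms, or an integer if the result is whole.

Collision at t=4/5: particles 2 and 3 swap velocities; positions: p0=-12/5 p1=29/5 p2=73/5 p3=73/5; velocities now: v0=-3 v1=-4 v2=-3 v3=2
Advance to t=1 (no further collisions before then); velocities: v0=-3 v1=-4 v2=-3 v3=2; positions = -3 5 14 15

Answer: -3 5 14 15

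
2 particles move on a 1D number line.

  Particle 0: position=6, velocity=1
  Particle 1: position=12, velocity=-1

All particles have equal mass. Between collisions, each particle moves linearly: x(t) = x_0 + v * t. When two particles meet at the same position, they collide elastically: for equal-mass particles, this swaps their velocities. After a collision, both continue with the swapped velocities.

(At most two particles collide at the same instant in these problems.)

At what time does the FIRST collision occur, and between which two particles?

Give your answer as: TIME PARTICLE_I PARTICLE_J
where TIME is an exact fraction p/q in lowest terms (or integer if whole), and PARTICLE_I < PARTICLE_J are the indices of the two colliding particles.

Answer: 3 0 1

Derivation:
Pair (0,1): pos 6,12 vel 1,-1 -> gap=6, closing at 2/unit, collide at t=3
Earliest collision: t=3 between 0 and 1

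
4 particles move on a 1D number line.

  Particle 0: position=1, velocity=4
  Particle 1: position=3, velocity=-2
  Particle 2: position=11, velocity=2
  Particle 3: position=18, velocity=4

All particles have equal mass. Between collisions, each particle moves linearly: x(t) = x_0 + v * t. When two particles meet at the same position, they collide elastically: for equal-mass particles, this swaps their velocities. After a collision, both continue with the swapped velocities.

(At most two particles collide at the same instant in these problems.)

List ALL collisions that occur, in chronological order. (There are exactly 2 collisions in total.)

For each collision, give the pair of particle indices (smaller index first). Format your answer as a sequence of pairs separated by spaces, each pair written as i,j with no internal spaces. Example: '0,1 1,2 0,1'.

Answer: 0,1 1,2

Derivation:
Collision at t=1/3: particles 0 and 1 swap velocities; positions: p0=7/3 p1=7/3 p2=35/3 p3=58/3; velocities now: v0=-2 v1=4 v2=2 v3=4
Collision at t=5: particles 1 and 2 swap velocities; positions: p0=-7 p1=21 p2=21 p3=38; velocities now: v0=-2 v1=2 v2=4 v3=4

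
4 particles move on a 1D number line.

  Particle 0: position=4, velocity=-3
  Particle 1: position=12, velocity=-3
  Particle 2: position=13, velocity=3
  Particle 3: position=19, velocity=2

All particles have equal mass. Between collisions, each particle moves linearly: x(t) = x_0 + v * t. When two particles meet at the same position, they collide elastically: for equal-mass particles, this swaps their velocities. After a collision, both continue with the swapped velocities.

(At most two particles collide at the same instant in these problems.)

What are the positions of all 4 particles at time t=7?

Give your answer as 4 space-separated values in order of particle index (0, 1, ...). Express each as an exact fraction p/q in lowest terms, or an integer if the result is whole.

Answer: -17 -9 33 34

Derivation:
Collision at t=6: particles 2 and 3 swap velocities; positions: p0=-14 p1=-6 p2=31 p3=31; velocities now: v0=-3 v1=-3 v2=2 v3=3
Advance to t=7 (no further collisions before then); velocities: v0=-3 v1=-3 v2=2 v3=3; positions = -17 -9 33 34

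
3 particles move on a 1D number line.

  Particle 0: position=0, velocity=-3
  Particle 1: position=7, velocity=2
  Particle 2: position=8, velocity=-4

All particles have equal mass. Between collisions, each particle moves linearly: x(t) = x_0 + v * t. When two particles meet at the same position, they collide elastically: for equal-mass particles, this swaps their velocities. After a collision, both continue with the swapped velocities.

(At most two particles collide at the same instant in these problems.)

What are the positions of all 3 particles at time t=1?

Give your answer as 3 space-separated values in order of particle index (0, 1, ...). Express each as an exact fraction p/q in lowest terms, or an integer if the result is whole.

Collision at t=1/6: particles 1 and 2 swap velocities; positions: p0=-1/2 p1=22/3 p2=22/3; velocities now: v0=-3 v1=-4 v2=2
Advance to t=1 (no further collisions before then); velocities: v0=-3 v1=-4 v2=2; positions = -3 4 9

Answer: -3 4 9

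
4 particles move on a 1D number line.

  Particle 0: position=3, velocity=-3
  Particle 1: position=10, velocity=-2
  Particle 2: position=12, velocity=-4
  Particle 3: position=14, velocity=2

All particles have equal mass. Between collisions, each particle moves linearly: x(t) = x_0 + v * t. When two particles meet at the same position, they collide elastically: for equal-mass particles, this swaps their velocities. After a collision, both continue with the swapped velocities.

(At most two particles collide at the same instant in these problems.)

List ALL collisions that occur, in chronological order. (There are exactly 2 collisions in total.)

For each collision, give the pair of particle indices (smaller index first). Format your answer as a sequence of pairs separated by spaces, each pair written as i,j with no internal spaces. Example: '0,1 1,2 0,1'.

Answer: 1,2 0,1

Derivation:
Collision at t=1: particles 1 and 2 swap velocities; positions: p0=0 p1=8 p2=8 p3=16; velocities now: v0=-3 v1=-4 v2=-2 v3=2
Collision at t=9: particles 0 and 1 swap velocities; positions: p0=-24 p1=-24 p2=-8 p3=32; velocities now: v0=-4 v1=-3 v2=-2 v3=2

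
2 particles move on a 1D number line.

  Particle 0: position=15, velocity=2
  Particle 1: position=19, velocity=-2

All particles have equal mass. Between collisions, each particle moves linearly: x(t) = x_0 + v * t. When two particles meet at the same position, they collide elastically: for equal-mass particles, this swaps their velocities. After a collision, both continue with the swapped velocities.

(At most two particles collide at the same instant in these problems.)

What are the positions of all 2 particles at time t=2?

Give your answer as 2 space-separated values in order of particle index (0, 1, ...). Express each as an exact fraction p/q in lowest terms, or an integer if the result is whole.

Collision at t=1: particles 0 and 1 swap velocities; positions: p0=17 p1=17; velocities now: v0=-2 v1=2
Advance to t=2 (no further collisions before then); velocities: v0=-2 v1=2; positions = 15 19

Answer: 15 19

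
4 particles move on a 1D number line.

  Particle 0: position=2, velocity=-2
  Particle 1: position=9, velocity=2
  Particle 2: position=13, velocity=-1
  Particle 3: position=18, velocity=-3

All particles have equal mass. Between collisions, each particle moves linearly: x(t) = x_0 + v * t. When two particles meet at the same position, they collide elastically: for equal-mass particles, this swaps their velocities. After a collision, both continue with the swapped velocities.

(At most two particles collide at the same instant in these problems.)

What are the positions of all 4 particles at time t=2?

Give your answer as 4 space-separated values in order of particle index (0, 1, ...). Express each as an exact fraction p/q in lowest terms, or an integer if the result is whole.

Answer: -2 11 12 13

Derivation:
Collision at t=4/3: particles 1 and 2 swap velocities; positions: p0=-2/3 p1=35/3 p2=35/3 p3=14; velocities now: v0=-2 v1=-1 v2=2 v3=-3
Collision at t=9/5: particles 2 and 3 swap velocities; positions: p0=-8/5 p1=56/5 p2=63/5 p3=63/5; velocities now: v0=-2 v1=-1 v2=-3 v3=2
Advance to t=2 (no further collisions before then); velocities: v0=-2 v1=-1 v2=-3 v3=2; positions = -2 11 12 13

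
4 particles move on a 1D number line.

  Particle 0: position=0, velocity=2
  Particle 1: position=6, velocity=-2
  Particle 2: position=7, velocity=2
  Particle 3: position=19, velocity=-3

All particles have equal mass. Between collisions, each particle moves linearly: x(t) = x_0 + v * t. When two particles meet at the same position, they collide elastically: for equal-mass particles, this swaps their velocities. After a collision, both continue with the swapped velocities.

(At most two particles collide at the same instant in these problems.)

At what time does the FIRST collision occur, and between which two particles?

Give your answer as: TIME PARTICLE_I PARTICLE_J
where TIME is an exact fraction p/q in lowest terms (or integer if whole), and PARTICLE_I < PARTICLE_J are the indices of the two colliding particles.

Answer: 3/2 0 1

Derivation:
Pair (0,1): pos 0,6 vel 2,-2 -> gap=6, closing at 4/unit, collide at t=3/2
Pair (1,2): pos 6,7 vel -2,2 -> not approaching (rel speed -4 <= 0)
Pair (2,3): pos 7,19 vel 2,-3 -> gap=12, closing at 5/unit, collide at t=12/5
Earliest collision: t=3/2 between 0 and 1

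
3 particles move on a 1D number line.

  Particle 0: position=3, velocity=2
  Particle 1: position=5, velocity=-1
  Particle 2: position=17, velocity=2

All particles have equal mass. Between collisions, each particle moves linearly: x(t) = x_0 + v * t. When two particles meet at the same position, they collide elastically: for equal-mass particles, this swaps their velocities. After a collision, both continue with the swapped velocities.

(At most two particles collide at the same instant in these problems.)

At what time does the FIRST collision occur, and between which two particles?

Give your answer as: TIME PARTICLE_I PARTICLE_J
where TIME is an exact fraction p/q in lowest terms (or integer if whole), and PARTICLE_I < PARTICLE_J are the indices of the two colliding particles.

Pair (0,1): pos 3,5 vel 2,-1 -> gap=2, closing at 3/unit, collide at t=2/3
Pair (1,2): pos 5,17 vel -1,2 -> not approaching (rel speed -3 <= 0)
Earliest collision: t=2/3 between 0 and 1

Answer: 2/3 0 1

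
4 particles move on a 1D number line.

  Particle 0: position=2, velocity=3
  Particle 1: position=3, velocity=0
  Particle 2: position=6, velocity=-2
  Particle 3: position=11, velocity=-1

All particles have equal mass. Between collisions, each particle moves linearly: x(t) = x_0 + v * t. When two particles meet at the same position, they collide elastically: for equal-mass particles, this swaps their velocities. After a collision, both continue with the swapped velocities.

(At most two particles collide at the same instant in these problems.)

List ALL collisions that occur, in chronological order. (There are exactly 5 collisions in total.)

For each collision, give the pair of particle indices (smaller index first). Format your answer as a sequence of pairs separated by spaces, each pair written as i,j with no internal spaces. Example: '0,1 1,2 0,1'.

Collision at t=1/3: particles 0 and 1 swap velocities; positions: p0=3 p1=3 p2=16/3 p3=32/3; velocities now: v0=0 v1=3 v2=-2 v3=-1
Collision at t=4/5: particles 1 and 2 swap velocities; positions: p0=3 p1=22/5 p2=22/5 p3=51/5; velocities now: v0=0 v1=-2 v2=3 v3=-1
Collision at t=3/2: particles 0 and 1 swap velocities; positions: p0=3 p1=3 p2=13/2 p3=19/2; velocities now: v0=-2 v1=0 v2=3 v3=-1
Collision at t=9/4: particles 2 and 3 swap velocities; positions: p0=3/2 p1=3 p2=35/4 p3=35/4; velocities now: v0=-2 v1=0 v2=-1 v3=3
Collision at t=8: particles 1 and 2 swap velocities; positions: p0=-10 p1=3 p2=3 p3=26; velocities now: v0=-2 v1=-1 v2=0 v3=3

Answer: 0,1 1,2 0,1 2,3 1,2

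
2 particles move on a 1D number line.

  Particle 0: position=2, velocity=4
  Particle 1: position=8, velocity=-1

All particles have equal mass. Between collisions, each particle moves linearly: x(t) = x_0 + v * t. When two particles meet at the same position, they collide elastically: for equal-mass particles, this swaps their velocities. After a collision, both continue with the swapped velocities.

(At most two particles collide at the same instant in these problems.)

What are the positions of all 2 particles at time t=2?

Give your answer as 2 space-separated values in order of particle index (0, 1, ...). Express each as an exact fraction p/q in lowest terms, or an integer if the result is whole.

Answer: 6 10

Derivation:
Collision at t=6/5: particles 0 and 1 swap velocities; positions: p0=34/5 p1=34/5; velocities now: v0=-1 v1=4
Advance to t=2 (no further collisions before then); velocities: v0=-1 v1=4; positions = 6 10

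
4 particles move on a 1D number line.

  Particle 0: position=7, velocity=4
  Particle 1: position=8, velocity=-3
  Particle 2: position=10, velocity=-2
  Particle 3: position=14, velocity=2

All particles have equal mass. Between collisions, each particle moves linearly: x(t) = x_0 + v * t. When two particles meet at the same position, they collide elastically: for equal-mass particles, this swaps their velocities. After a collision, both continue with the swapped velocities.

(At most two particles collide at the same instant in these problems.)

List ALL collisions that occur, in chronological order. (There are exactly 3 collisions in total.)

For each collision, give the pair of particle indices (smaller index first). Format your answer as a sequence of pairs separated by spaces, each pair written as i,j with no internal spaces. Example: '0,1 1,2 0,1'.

Answer: 0,1 1,2 2,3

Derivation:
Collision at t=1/7: particles 0 and 1 swap velocities; positions: p0=53/7 p1=53/7 p2=68/7 p3=100/7; velocities now: v0=-3 v1=4 v2=-2 v3=2
Collision at t=1/2: particles 1 and 2 swap velocities; positions: p0=13/2 p1=9 p2=9 p3=15; velocities now: v0=-3 v1=-2 v2=4 v3=2
Collision at t=7/2: particles 2 and 3 swap velocities; positions: p0=-5/2 p1=3 p2=21 p3=21; velocities now: v0=-3 v1=-2 v2=2 v3=4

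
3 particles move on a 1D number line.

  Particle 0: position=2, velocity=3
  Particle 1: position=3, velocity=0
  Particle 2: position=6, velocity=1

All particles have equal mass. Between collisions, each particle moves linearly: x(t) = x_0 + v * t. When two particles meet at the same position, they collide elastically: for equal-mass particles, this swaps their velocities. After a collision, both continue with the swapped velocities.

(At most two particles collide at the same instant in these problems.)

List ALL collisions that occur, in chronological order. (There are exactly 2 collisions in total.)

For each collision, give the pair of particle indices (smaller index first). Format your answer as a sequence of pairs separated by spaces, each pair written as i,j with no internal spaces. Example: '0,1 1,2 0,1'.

Collision at t=1/3: particles 0 and 1 swap velocities; positions: p0=3 p1=3 p2=19/3; velocities now: v0=0 v1=3 v2=1
Collision at t=2: particles 1 and 2 swap velocities; positions: p0=3 p1=8 p2=8; velocities now: v0=0 v1=1 v2=3

Answer: 0,1 1,2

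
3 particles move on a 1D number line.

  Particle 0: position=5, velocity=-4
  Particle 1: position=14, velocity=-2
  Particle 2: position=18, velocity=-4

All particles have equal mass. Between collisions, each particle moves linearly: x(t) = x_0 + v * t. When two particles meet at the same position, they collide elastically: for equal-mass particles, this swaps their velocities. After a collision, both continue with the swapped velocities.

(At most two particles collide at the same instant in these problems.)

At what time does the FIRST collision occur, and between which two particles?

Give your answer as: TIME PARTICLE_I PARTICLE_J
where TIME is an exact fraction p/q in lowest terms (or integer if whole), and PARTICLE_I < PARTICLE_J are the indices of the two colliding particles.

Pair (0,1): pos 5,14 vel -4,-2 -> not approaching (rel speed -2 <= 0)
Pair (1,2): pos 14,18 vel -2,-4 -> gap=4, closing at 2/unit, collide at t=2
Earliest collision: t=2 between 1 and 2

Answer: 2 1 2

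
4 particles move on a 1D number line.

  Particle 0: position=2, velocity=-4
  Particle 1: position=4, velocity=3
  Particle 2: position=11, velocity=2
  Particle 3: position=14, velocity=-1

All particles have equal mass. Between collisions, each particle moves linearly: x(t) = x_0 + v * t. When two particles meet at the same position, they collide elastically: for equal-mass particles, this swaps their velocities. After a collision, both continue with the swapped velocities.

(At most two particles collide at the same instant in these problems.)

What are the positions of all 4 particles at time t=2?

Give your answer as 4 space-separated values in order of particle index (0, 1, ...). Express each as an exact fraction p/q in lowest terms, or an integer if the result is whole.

Collision at t=1: particles 2 and 3 swap velocities; positions: p0=-2 p1=7 p2=13 p3=13; velocities now: v0=-4 v1=3 v2=-1 v3=2
Advance to t=2 (no further collisions before then); velocities: v0=-4 v1=3 v2=-1 v3=2; positions = -6 10 12 15

Answer: -6 10 12 15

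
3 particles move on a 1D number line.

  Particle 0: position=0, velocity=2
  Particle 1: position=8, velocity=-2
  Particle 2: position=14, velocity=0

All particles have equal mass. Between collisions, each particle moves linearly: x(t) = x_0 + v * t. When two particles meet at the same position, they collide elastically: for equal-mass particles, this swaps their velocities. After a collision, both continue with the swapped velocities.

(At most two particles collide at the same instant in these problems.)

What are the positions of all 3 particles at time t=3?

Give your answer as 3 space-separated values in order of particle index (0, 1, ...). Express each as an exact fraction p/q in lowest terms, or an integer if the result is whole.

Answer: 2 6 14

Derivation:
Collision at t=2: particles 0 and 1 swap velocities; positions: p0=4 p1=4 p2=14; velocities now: v0=-2 v1=2 v2=0
Advance to t=3 (no further collisions before then); velocities: v0=-2 v1=2 v2=0; positions = 2 6 14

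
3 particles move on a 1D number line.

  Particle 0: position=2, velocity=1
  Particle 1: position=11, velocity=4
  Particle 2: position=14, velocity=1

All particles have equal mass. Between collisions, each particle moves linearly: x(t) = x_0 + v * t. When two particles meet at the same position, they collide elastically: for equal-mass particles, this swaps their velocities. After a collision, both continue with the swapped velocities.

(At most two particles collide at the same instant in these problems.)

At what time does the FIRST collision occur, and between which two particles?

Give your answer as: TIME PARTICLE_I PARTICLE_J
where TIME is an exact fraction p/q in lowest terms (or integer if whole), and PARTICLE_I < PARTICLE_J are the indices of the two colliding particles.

Answer: 1 1 2

Derivation:
Pair (0,1): pos 2,11 vel 1,4 -> not approaching (rel speed -3 <= 0)
Pair (1,2): pos 11,14 vel 4,1 -> gap=3, closing at 3/unit, collide at t=1
Earliest collision: t=1 between 1 and 2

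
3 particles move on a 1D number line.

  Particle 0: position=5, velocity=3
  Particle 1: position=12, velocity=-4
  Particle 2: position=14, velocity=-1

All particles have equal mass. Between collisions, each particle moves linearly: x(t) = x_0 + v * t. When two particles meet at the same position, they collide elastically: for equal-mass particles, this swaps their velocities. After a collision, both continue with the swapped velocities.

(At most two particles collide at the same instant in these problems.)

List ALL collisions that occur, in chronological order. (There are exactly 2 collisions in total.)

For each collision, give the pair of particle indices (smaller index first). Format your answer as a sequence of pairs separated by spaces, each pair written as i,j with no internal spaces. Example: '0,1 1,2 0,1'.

Answer: 0,1 1,2

Derivation:
Collision at t=1: particles 0 and 1 swap velocities; positions: p0=8 p1=8 p2=13; velocities now: v0=-4 v1=3 v2=-1
Collision at t=9/4: particles 1 and 2 swap velocities; positions: p0=3 p1=47/4 p2=47/4; velocities now: v0=-4 v1=-1 v2=3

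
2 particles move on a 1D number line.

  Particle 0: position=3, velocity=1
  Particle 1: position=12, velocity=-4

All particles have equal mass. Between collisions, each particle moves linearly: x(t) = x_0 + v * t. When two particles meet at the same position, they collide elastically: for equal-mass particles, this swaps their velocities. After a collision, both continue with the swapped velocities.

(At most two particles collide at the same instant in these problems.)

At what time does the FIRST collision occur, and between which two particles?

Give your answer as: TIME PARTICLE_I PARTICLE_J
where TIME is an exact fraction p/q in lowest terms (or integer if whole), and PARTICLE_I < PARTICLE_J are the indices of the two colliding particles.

Answer: 9/5 0 1

Derivation:
Pair (0,1): pos 3,12 vel 1,-4 -> gap=9, closing at 5/unit, collide at t=9/5
Earliest collision: t=9/5 between 0 and 1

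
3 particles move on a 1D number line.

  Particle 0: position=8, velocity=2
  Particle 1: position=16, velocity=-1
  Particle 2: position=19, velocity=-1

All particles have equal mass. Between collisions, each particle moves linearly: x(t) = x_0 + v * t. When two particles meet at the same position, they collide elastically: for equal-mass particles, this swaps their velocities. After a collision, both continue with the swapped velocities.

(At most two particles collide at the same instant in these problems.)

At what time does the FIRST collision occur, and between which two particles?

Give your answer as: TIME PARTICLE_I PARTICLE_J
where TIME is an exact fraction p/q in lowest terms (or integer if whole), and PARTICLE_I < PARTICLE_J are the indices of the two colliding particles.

Answer: 8/3 0 1

Derivation:
Pair (0,1): pos 8,16 vel 2,-1 -> gap=8, closing at 3/unit, collide at t=8/3
Pair (1,2): pos 16,19 vel -1,-1 -> not approaching (rel speed 0 <= 0)
Earliest collision: t=8/3 between 0 and 1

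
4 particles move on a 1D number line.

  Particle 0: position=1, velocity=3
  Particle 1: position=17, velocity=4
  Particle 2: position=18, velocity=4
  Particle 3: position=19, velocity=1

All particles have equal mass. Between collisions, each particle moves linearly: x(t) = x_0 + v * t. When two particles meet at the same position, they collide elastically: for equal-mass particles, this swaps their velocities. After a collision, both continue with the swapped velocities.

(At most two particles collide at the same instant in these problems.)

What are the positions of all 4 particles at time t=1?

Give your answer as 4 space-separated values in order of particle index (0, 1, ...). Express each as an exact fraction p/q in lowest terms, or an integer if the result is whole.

Collision at t=1/3: particles 2 and 3 swap velocities; positions: p0=2 p1=55/3 p2=58/3 p3=58/3; velocities now: v0=3 v1=4 v2=1 v3=4
Collision at t=2/3: particles 1 and 2 swap velocities; positions: p0=3 p1=59/3 p2=59/3 p3=62/3; velocities now: v0=3 v1=1 v2=4 v3=4
Advance to t=1 (no further collisions before then); velocities: v0=3 v1=1 v2=4 v3=4; positions = 4 20 21 22

Answer: 4 20 21 22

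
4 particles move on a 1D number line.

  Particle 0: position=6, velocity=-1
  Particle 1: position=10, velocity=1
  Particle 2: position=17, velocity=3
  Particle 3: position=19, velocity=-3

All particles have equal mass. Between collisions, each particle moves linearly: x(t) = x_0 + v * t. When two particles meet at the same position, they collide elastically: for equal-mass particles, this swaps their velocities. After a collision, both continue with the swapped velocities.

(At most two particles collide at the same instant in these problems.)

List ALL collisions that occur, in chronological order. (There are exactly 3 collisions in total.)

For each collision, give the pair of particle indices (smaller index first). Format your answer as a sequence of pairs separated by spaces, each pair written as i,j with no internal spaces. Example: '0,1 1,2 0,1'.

Answer: 2,3 1,2 0,1

Derivation:
Collision at t=1/3: particles 2 and 3 swap velocities; positions: p0=17/3 p1=31/3 p2=18 p3=18; velocities now: v0=-1 v1=1 v2=-3 v3=3
Collision at t=9/4: particles 1 and 2 swap velocities; positions: p0=15/4 p1=49/4 p2=49/4 p3=95/4; velocities now: v0=-1 v1=-3 v2=1 v3=3
Collision at t=13/2: particles 0 and 1 swap velocities; positions: p0=-1/2 p1=-1/2 p2=33/2 p3=73/2; velocities now: v0=-3 v1=-1 v2=1 v3=3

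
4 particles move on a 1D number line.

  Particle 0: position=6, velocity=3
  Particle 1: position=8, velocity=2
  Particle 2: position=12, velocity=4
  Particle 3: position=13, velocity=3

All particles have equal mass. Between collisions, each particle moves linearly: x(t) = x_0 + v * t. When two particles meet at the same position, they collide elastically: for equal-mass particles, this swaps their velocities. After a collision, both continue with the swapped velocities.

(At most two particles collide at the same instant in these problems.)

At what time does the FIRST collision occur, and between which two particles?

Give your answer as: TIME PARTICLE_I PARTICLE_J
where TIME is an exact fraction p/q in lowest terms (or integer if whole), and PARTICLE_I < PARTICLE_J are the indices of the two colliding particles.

Pair (0,1): pos 6,8 vel 3,2 -> gap=2, closing at 1/unit, collide at t=2
Pair (1,2): pos 8,12 vel 2,4 -> not approaching (rel speed -2 <= 0)
Pair (2,3): pos 12,13 vel 4,3 -> gap=1, closing at 1/unit, collide at t=1
Earliest collision: t=1 between 2 and 3

Answer: 1 2 3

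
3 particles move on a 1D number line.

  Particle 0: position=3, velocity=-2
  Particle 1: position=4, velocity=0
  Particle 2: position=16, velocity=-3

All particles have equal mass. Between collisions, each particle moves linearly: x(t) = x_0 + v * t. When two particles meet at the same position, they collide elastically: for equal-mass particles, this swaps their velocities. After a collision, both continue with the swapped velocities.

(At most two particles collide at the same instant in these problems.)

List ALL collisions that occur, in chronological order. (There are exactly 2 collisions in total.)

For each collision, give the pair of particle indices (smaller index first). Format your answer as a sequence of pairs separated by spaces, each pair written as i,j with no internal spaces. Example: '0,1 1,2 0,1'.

Collision at t=4: particles 1 and 2 swap velocities; positions: p0=-5 p1=4 p2=4; velocities now: v0=-2 v1=-3 v2=0
Collision at t=13: particles 0 and 1 swap velocities; positions: p0=-23 p1=-23 p2=4; velocities now: v0=-3 v1=-2 v2=0

Answer: 1,2 0,1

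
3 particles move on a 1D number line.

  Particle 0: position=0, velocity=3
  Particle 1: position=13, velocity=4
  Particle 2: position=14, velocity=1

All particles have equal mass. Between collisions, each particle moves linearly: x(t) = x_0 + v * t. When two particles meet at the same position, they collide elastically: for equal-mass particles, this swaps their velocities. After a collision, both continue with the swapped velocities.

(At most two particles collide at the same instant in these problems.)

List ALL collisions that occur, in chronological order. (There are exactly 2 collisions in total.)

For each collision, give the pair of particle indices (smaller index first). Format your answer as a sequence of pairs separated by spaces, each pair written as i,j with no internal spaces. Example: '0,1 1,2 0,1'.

Collision at t=1/3: particles 1 and 2 swap velocities; positions: p0=1 p1=43/3 p2=43/3; velocities now: v0=3 v1=1 v2=4
Collision at t=7: particles 0 and 1 swap velocities; positions: p0=21 p1=21 p2=41; velocities now: v0=1 v1=3 v2=4

Answer: 1,2 0,1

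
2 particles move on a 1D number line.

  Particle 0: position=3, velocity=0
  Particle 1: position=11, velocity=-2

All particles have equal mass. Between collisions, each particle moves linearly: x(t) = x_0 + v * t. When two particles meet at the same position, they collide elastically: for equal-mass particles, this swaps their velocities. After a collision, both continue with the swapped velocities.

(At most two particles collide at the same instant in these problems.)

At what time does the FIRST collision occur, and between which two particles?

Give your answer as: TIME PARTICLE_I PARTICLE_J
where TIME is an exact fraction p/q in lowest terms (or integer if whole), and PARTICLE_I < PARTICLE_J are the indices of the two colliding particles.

Answer: 4 0 1

Derivation:
Pair (0,1): pos 3,11 vel 0,-2 -> gap=8, closing at 2/unit, collide at t=4
Earliest collision: t=4 between 0 and 1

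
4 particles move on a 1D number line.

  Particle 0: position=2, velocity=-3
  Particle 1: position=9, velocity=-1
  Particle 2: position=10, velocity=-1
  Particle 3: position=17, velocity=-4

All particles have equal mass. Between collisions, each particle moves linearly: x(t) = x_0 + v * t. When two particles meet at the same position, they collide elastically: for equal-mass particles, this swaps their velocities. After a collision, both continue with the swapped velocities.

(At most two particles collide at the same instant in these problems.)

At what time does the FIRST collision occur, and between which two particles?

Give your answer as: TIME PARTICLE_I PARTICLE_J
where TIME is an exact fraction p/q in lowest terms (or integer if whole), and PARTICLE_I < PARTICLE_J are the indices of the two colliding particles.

Pair (0,1): pos 2,9 vel -3,-1 -> not approaching (rel speed -2 <= 0)
Pair (1,2): pos 9,10 vel -1,-1 -> not approaching (rel speed 0 <= 0)
Pair (2,3): pos 10,17 vel -1,-4 -> gap=7, closing at 3/unit, collide at t=7/3
Earliest collision: t=7/3 between 2 and 3

Answer: 7/3 2 3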